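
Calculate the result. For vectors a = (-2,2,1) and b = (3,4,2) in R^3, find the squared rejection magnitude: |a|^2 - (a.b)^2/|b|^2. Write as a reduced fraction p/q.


|a|^2 = (-2)^2 + 2^2 + 1^2 = 9
|b|^2 = 3^2 + 4^2 + 2^2 = 29
a . b = (-2)*3 + 2*4 + 1*2 = 4
(a.b)^2 = 4^2 = 16
|rej|^2 = 9 - 16/29
= (261 - 16)/29
= 245/29
In lowest terms: 245/29


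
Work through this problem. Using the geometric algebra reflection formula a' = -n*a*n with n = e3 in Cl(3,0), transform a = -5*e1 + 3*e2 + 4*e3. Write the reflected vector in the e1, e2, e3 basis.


Reflection formula: a' = -n*a*n, with n = e3 (unit vector, n^2 = 1).
For reflection through hyperplane perp to e3:
The component along e3 flips sign, others stay.
a = (-5, 3, 4)
a' = (-5, 3, -4)
a' = -5*e1 + 3*e2 - 4*e3


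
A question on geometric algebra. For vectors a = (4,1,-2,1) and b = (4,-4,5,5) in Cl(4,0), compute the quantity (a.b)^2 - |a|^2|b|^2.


a . b = 4*4 + 1*(-4) + (-2)*5 + 1*5
= 16 + (-4) + (-10) + 5 = 7
|a|^2 = 4^2 + 1^2 + (-2)^2 + 1^2 = 22
|b|^2 = 4^2 + (-4)^2 + 5^2 + 5^2 = 82
(a.b)^2 = 7^2 = 49
|a|^2 * |b|^2 = 22 * 82 = 1804
Result = 49 - 1804 = -1755


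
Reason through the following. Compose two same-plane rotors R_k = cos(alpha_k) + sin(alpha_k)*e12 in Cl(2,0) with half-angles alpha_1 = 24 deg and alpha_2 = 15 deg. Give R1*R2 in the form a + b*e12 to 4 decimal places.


Same-plane rotors commute and their half-angles add:
R1*R2 = cos(a1 + a2) + sin(a1 + a2)*e12.
a1 + a2 = 24 + 15 = 39 deg
cos(39 deg) = 0.7771
sin(39 deg) = 0.6293
R1*R2 = 0.7771 + 0.6293*e12


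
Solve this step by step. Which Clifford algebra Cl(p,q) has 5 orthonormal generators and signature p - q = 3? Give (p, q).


We need p + q = 5 and p - q = 3.
Adding: 2p = 5 + 3 = 8, so p = 4.
Then q = 5 - 4 = 1.
(p, q) = (4, 1)


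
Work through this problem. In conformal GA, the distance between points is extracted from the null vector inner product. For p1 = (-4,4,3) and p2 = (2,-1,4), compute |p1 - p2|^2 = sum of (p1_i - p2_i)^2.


p1 - p2 = (-6, 5, -1)
|p1 - p2|^2 = (-6)^2 + 5^2 + (-1)^2
= 36 + 25 + 1
= 62


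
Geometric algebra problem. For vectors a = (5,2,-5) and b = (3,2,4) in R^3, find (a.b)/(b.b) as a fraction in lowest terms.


Projection coefficient = (a . b) / (b . b)
a . b = 5*3 + 2*2 + (-5)*4
= 15 + 4 + (-20) = -1
b . b = 3^2 + 2^2 + 4^2
= 9 + 4 + 16 = 29
Coefficient = -1/29
In lowest terms: -1/29


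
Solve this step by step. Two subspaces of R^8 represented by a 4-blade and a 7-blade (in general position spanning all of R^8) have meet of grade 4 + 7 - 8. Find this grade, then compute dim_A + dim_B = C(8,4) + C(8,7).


Meet grade = grade(A) + grade(B) - n
= 4 + 7 - 8 = 3
C(8,4) = 70
C(8,7) = 8
dim_A + dim_B = 70 + 8 = 78


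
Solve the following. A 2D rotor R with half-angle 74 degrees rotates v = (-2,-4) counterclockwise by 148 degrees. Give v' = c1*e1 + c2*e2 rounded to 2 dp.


Rotor R = cos(74deg) - sin(74deg)*e12
Rotation angle theta = 2 * 74 = 148 degrees
v' = R*v*~R rotates v by theta.
cos(148deg) = -0.8480, sin(148deg) = 0.5299
v'_1 = -2*cos(148deg) - (-4)*sin(148deg)
= -2*(-0.8480) - (-4)*0.5299
= 3.82
v'_2 = -2*sin(148deg) + (-4)*cos(148deg)
= -2*0.5299 + (-4)*(-0.8480)
= 2.33
v' = 3.82*e1 + 2.33*e2


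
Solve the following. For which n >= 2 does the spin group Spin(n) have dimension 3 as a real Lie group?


dim Spin(n) = dim so(n) = n(n-1)/2.
Solve n(n-1)/2 = 3, i.e. n^2 - n - 6 = 0.
Discriminant = 1 + 8*3 = 25
n = (1 + sqrt(25))/2 = (1 + 5)/2 = 3


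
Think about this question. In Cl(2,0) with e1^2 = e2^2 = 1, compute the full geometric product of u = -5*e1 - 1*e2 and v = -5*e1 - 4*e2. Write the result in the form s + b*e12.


Expand: (-5*e1 - 1*e2)(-5*e1 - 4*e2)
= (-5)*(-5)*e1e1 + (-5)*(-4)*e1e2 + (-1)*(-5)*e2e1 + (-1)*(-4)*e2e2
Using e1^2 = e2^2 = 1, e2e1 = -e1e2:
Scalar part s = (-5)*(-5) + (-1)*(-4) = 25 + 4 = 29
Bivector part b = (-5)*(-4) - (-1)*(-5) = 20 - 5 = 15
uv = 29 + 15*e12


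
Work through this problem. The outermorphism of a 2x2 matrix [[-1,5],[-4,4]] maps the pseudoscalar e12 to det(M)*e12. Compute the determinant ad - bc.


The outermorphism of a linear map f sends e1^e2 to f(e1)^f(e2).
f(e1) = -1*e1 - 4*e2
f(e2) = 5*e1 + 4*e2
f(e1) ^ f(e2) = (-1*e1 - 4*e2) ^ (5*e1 + 4*e2)
= (-1)*4*e12 + (-4)*5*e21
= (-4 - (-20))*e12
= 16*e12
Coefficient = 16


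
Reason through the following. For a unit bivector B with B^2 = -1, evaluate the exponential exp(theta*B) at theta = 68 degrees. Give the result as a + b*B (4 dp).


For a unit bivector B with B^2 = -1, the exponential series gives
e^(theta*B) = cos(theta) + sin(theta)*B (the GA analogue of Euler's formula).
theta = 68 degrees = 1.186824 rad
cos(68 deg) = 0.3746
sin(68 deg) = 0.9272
exp(theta*B) = 0.3746 + 0.9272*B


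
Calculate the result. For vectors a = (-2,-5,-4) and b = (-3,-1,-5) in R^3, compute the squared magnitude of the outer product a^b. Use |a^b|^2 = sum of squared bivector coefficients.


a wedge b = (a1*b2 - a2*b1)*e12 + (a1*b3 - a3*b1)*e13 + (a2*b3 - a3*b2)*e23
e12 coeff: (-2)*(-1) - (-5)*(-3) = 2 - 15 = -13
e13 coeff: (-2)*(-5) - (-4)*(-3) = 10 - 12 = -2
e23 coeff: (-5)*(-5) - (-4)*(-1) = 25 - 4 = 21
|a wedge b|^2 = (-13)^2 + (-2)^2 + 21^2
= 169 + 4 + 441
= 614


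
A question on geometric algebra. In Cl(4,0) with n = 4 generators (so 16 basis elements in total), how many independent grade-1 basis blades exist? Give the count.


Number of grade-k basis blades in Cl(p,q) with n = p + q is C(n, k).
n = 4 + 0 = 4
C(4, 1) = 4! / (1! * 3!)
= 24 / (1 * 6)
= 4


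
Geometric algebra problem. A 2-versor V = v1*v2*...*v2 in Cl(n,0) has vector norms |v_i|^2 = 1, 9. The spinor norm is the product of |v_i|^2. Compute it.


Spinor norm N(V) = |v1|^2 * |v2|^2 * ... * |v2|^2
= 1 * 9
Running product: 1, 9
N(V) = 9


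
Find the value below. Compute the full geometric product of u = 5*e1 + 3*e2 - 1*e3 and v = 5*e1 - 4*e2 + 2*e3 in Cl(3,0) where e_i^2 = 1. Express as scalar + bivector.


In Cl(3,0): e_i^2 = 1, e_ie_j = -e_je_i for i != j.
Scalar part = u . v = 5*5 + 3*(-4) + (-1)*2
= 25 + (-12) + (-2) = 11
e12 coeff = 5*(-4) - 3*5 = -20 - 15 = -35
e13 coeff = 5*2 - (-1)*5 = 10 - (-5) = 15
e23 coeff = 3*2 - (-1)*(-4) = 6 - 4 = 2
uv = 11 - 35*e12 + 15*e13 + 2*e23


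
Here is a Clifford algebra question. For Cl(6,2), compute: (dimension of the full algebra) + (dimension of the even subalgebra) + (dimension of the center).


n = 6 + 2 = 8
Total dim = 2^8 = 256
Even subalgebra dim = 2^7 = 128
n is even, so center dim = 1
Sum = 256 + 128 + 1 = 385


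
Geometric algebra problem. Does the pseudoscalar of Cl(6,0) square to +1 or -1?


The pseudoscalar I = e1...e_n (product of all n generators) of Cl(p,q) satisfies I^2 = (-1)^(q + n(n-1)/2).
p = 6, q = 0, n = p + q = 6
n(n-1)/2 = 6 * 5 / 2 = 15
Exponent = q + n(n-1)/2 = 0 + 15 = 15
I^2 = (-1)^15 = -1


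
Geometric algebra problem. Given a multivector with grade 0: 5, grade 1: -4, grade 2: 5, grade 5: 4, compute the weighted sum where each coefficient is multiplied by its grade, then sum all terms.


Grade-weighted sum = sum of grade_k * coefficient_k
0*5 = 0
1*(-4) = -4
2*5 = 10
5*4 = 20
Total = 0 + (-4) + 10 + 20 = 26


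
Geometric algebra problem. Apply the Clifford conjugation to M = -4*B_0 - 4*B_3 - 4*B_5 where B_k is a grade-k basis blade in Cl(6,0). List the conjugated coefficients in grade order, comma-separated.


Clifford conjugate sign for grade k: (-1)^(k(k+1)/2)
Grade 0: (-1)^(0*1/2) = (-1)^0 = 1, coeff -4 -> -4
Grade 3: (-1)^(3*4/2) = (-1)^6 = 1, coeff -4 -> -4
Grade 5: (-1)^(5*6/2) = (-1)^15 = -1, coeff -4 -> 4
Conjugated coefficients: -4, -4, 4


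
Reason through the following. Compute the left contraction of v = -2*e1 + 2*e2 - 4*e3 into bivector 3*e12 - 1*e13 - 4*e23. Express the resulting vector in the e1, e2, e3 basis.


Left contraction v _| B = <vB>_1 (grade-1 part of the geometric product vB).
Using e1_|e12 = e2, e2_|e12 = -e1, e1_|e13 = e3, e3_|e13 = -e1, e2_|e23 = e3, e3_|e23 = -e2:
e1 coeff: -v2*b12 - v3*b13 = -(2)*(3) - (-4)*(-1) = -10
e2 coeff: v1*b12 - v3*b23 = (-2)*(3) - (-4)*(-4) = -22
e3 coeff: v1*b13 + v2*b23 = (-2)*(-1) + (2)*(-4) = -6
v _| B = -10*e1 - 22*e2 - 6*e3


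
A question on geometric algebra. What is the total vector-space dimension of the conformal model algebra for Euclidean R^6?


The conformal model of R^6 uses Cl(7,1): the 6 Euclidean generators plus two extra orthogonal generators e+ (e+^2 = +1) and e- (e-^2 = -1), from which the null vectors e0, einf are built.
Number of generators m = 6 + 2 = 8.
dim Cl(p,q) = 2^m = 2^8 = 256


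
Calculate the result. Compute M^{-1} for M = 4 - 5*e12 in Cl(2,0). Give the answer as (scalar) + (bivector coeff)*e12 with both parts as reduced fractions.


M = 4 - 5*e12, where e12^2 = -1.
Since M commutes with its reverse ~M = a - b*e12, M * ~M = a^2 - b^2*e12^2 = a^2 + b^2.
So M^{-1} = ~M / (a^2 + b^2) = (a - b*e12)/(a^2 + b^2).
a^2 + b^2 = 16 + 25 = 41
Scalar part = 4/41 = 4/41
Bivector coeff = 5/41 = 5/41
M^{-1} = 4/41 + 5/41*e12


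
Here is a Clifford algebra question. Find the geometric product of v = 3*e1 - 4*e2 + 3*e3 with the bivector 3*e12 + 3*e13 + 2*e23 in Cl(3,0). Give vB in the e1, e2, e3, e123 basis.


vB has grade-1 (vector) and grade-3 (trivector) parts: vB = (v _| B) + (v ^ B).
Vector part <vB>_1:
  e1: -v2*b12 - v3*b13 = -(-4)*(3) - (3)*(3) = 3
  e2: v1*b12 - v3*b23 = (3)*(3) - (3)*(2) = 3
  e3: v1*b13 + v2*b23 = (3)*(3) + (-4)*(2) = 1
Trivector part <vB>_3:
  e123: v1*b23 - v2*b13 + v3*b12 = (3)*(2) - (-4)*(3) + (3)*(3) = 27
vB = 3*e1 + 3*e2 + 1*e3 + 27*e123


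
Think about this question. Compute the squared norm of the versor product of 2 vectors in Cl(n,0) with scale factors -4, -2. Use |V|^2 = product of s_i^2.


Each vector v_i has |v_i|^2 = s_i^2
Squared scales: (-4)^2 = 16, (-2)^2 = 4
|V|^2 = 16 * 4
= 64


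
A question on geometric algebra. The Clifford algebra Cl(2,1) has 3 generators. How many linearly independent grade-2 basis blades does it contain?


Number of grade-k basis blades in Cl(p,q) with n = p + q is C(n, k).
n = 2 + 1 = 3
C(3, 2) = 3! / (2! * 1!)
= 6 / (2 * 1)
= 3


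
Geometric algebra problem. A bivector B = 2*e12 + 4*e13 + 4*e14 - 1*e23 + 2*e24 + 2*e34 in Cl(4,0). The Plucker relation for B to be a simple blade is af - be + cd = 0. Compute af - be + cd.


Plucker relation: af - be + cd
a*f = 2*2 = 4
b*e = 4*2 = 8
c*d = 4*(-1) = -4
af - be + cd = 4 - 8 + (-4)
= -8


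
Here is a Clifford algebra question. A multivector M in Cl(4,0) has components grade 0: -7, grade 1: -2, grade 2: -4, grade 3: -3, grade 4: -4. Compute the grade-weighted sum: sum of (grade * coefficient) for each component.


Grade-weighted sum = sum of grade_k * coefficient_k
0*(-7) = 0
1*(-2) = -2
2*(-4) = -8
3*(-3) = -9
4*(-4) = -16
Total = 0 + (-2) + (-8) + (-9) + (-16) = -35


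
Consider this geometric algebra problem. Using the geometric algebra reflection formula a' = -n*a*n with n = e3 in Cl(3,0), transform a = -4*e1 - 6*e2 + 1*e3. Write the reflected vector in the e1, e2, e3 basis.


Reflection formula: a' = -n*a*n, with n = e3 (unit vector, n^2 = 1).
For reflection through hyperplane perp to e3:
The component along e3 flips sign, others stay.
a = (-4, -6, 1)
a' = (-4, -6, -1)
a' = -4*e1 - 6*e2 - 1*e3


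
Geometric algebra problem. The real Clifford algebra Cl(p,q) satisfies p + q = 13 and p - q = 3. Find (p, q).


We need p + q = 13 and p - q = 3.
Adding: 2p = 13 + 3 = 16, so p = 8.
Then q = 13 - 8 = 5.
(p, q) = (8, 5)


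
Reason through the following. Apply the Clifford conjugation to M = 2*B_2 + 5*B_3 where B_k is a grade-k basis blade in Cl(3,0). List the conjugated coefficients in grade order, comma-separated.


Clifford conjugate sign for grade k: (-1)^(k(k+1)/2)
Grade 2: (-1)^(2*3/2) = (-1)^3 = -1, coeff 2 -> -2
Grade 3: (-1)^(3*4/2) = (-1)^6 = 1, coeff 5 -> 5
Conjugated coefficients: -2, 5


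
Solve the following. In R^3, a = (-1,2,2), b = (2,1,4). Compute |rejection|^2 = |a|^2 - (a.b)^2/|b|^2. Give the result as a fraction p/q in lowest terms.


|a|^2 = (-1)^2 + 2^2 + 2^2 = 9
|b|^2 = 2^2 + 1^2 + 4^2 = 21
a . b = (-1)*2 + 2*1 + 2*4 = 8
(a.b)^2 = 8^2 = 64
|rej|^2 = 9 - 64/21
= (189 - 64)/21
= 125/21
In lowest terms: 125/21


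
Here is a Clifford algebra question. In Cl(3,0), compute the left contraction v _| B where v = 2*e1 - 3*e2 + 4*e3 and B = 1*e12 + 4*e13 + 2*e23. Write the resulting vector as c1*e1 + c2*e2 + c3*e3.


Left contraction v _| B = <vB>_1 (grade-1 part of the geometric product vB).
Using e1_|e12 = e2, e2_|e12 = -e1, e1_|e13 = e3, e3_|e13 = -e1, e2_|e23 = e3, e3_|e23 = -e2:
e1 coeff: -v2*b12 - v3*b13 = -(-3)*(1) - (4)*(4) = -13
e2 coeff: v1*b12 - v3*b23 = (2)*(1) - (4)*(2) = -6
e3 coeff: v1*b13 + v2*b23 = (2)*(4) + (-3)*(2) = 2
v _| B = -13*e1 - 6*e2 + 2*e3


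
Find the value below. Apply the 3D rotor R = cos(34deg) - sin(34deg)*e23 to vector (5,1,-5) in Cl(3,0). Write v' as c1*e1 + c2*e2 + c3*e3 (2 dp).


Rotor R = cos(34deg) - sin(34deg)*e23
Rotation angle theta = 2 * 34 = 68 degrees in the e23 plane (e2 -> e3).
The component perpendicular to the plane (e1) is invariant: v'_1 = v1 = 5.00
cos(68deg) = 0.3746, sin(68deg) = 0.9272
v'_2 = v2*cos(theta) - v3*sin(theta) = 1*0.3746 - (-5)*0.9272 = 5.01
v'_3 = v2*sin(theta) + v3*cos(theta) = 1*0.9272 + (-5)*0.3746 = -0.95
v' = 5.00*e1 + 5.01*e2 - 0.95*e3


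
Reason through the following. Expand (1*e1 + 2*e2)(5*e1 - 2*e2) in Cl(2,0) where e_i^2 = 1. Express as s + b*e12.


Expand: (1*e1 + 2*e2)(5*e1 - 2*e2)
= 1*5*e1e1 + 1*(-2)*e1e2 + 2*5*e2e1 + 2*(-2)*e2e2
Using e1^2 = e2^2 = 1, e2e1 = -e1e2:
Scalar part s = 1*5 + 2*(-2) = 5 + (-4) = 1
Bivector part b = 1*(-2) - 2*5 = -2 - 10 = -12
uv = 1 - 12*e12


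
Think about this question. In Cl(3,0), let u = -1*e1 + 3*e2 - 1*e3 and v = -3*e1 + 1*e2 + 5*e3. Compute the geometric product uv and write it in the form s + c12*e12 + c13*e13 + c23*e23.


In Cl(3,0): e_i^2 = 1, e_ie_j = -e_je_i for i != j.
Scalar part = u . v = (-1)*(-3) + 3*1 + (-1)*5
= 3 + 3 + (-5) = 1
e12 coeff = (-1)*1 - 3*(-3) = -1 - (-9) = 8
e13 coeff = (-1)*5 - (-1)*(-3) = -5 - 3 = -8
e23 coeff = 3*5 - (-1)*1 = 15 - (-1) = 16
uv = 1 + 8*e12 - 8*e13 + 16*e23


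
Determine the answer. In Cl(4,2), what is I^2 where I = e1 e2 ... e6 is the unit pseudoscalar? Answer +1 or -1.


The pseudoscalar I = e1...e_n (product of all n generators) of Cl(p,q) satisfies I^2 = (-1)^(q + n(n-1)/2).
p = 4, q = 2, n = p + q = 6
n(n-1)/2 = 6 * 5 / 2 = 15
Exponent = q + n(n-1)/2 = 2 + 15 = 17
I^2 = (-1)^17 = -1


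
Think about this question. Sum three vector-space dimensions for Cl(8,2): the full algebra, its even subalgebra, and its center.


n = 8 + 2 = 10
Total dim = 2^10 = 1024
Even subalgebra dim = 2^9 = 512
n is even, so center dim = 1
Sum = 1024 + 512 + 1 = 1537


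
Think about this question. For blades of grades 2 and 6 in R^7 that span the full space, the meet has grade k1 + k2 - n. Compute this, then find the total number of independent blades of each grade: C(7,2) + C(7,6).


Meet grade = grade(A) + grade(B) - n
= 2 + 6 - 7 = 1
C(7,2) = 21
C(7,6) = 7
dim_A + dim_B = 21 + 7 = 28


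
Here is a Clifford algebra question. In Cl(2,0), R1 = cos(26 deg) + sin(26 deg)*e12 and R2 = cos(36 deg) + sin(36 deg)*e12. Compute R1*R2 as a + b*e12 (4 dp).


Same-plane rotors commute and their half-angles add:
R1*R2 = cos(a1 + a2) + sin(a1 + a2)*e12.
a1 + a2 = 26 + 36 = 62 deg
cos(62 deg) = 0.4695
sin(62 deg) = 0.8829
R1*R2 = 0.4695 + 0.8829*e12


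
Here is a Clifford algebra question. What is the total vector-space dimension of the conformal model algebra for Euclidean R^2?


The conformal model of R^2 uses Cl(3,1): the 2 Euclidean generators plus two extra orthogonal generators e+ (e+^2 = +1) and e- (e-^2 = -1), from which the null vectors e0, einf are built.
Number of generators m = 2 + 2 = 4.
dim Cl(p,q) = 2^m = 2^4 = 16


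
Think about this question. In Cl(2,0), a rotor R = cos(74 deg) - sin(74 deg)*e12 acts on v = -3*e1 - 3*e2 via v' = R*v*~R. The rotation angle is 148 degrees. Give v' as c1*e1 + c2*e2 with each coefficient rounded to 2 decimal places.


Rotor R = cos(74deg) - sin(74deg)*e12
Rotation angle theta = 2 * 74 = 148 degrees
v' = R*v*~R rotates v by theta.
cos(148deg) = -0.8480, sin(148deg) = 0.5299
v'_1 = -3*cos(148deg) - (-3)*sin(148deg)
= -3*(-0.8480) - (-3)*0.5299
= 4.13
v'_2 = -3*sin(148deg) + (-3)*cos(148deg)
= -3*0.5299 + (-3)*(-0.8480)
= 0.95
v' = 4.13*e1 + 0.95*e2


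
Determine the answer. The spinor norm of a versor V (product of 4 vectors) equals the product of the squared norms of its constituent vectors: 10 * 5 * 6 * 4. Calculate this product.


Spinor norm N(V) = |v1|^2 * |v2|^2 * ... * |v4|^2
= 10 * 5 * 6 * 4
Running product: 10, 50, 300, 1200
N(V) = 1200


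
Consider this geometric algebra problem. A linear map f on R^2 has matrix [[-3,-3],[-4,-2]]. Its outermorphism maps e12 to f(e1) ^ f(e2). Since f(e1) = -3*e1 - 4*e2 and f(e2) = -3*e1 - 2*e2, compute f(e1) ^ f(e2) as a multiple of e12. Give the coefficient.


The outermorphism of a linear map f sends e1^e2 to f(e1)^f(e2).
f(e1) = -3*e1 - 4*e2
f(e2) = -3*e1 - 2*e2
f(e1) ^ f(e2) = (-3*e1 - 4*e2) ^ (-3*e1 - 2*e2)
= (-3)*(-2)*e12 + (-4)*(-3)*e21
= (6 - 12)*e12
= -6*e12
Coefficient = -6


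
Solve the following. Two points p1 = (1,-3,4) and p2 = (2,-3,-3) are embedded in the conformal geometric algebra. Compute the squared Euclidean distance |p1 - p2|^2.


p1 - p2 = (-1, 0, 7)
|p1 - p2|^2 = (-1)^2 + 0^2 + 7^2
= 1 + 0 + 49
= 50


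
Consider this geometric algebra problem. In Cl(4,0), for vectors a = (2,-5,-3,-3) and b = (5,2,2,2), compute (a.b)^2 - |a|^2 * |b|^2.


a . b = 2*5 + (-5)*2 + (-3)*2 + (-3)*2
= 10 + (-10) + (-6) + (-6) = -12
|a|^2 = 2^2 + (-5)^2 + (-3)^2 + (-3)^2 = 47
|b|^2 = 5^2 + 2^2 + 2^2 + 2^2 = 37
(a.b)^2 = (-12)^2 = 144
|a|^2 * |b|^2 = 47 * 37 = 1739
Result = 144 - 1739 = -1595


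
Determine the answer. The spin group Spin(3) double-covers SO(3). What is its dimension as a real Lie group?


Spin(n) double-covers SO(n); both have Lie algebra so(n) of dimension n(n-1)/2.
n = 3
n(n-1) = 3 * 2 = 6
dim Spin(3) = 6/2 = 3


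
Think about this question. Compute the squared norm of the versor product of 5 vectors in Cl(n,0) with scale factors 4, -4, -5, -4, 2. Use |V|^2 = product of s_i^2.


Each vector v_i has |v_i|^2 = s_i^2
Squared scales: 4^2 = 16, (-4)^2 = 16, (-5)^2 = 25, (-4)^2 = 16, 2^2 = 4
|V|^2 = 16 * 16 * 25 * 16 * 4
= 409600


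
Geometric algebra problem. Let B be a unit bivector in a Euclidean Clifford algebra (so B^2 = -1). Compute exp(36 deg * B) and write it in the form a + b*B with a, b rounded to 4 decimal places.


For a unit bivector B with B^2 = -1, the exponential series gives
e^(theta*B) = cos(theta) + sin(theta)*B (the GA analogue of Euler's formula).
theta = 36 degrees = 0.628319 rad
cos(36 deg) = 0.8090
sin(36 deg) = 0.5878
exp(theta*B) = 0.8090 + 0.5878*B


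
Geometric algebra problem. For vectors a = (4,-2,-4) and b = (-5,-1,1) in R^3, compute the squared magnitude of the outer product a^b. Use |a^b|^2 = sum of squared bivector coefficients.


a wedge b = (a1*b2 - a2*b1)*e12 + (a1*b3 - a3*b1)*e13 + (a2*b3 - a3*b2)*e23
e12 coeff: 4*(-1) - (-2)*(-5) = -4 - 10 = -14
e13 coeff: 4*1 - (-4)*(-5) = 4 - 20 = -16
e23 coeff: (-2)*1 - (-4)*(-1) = -2 - 4 = -6
|a wedge b|^2 = (-14)^2 + (-16)^2 + (-6)^2
= 196 + 256 + 36
= 488


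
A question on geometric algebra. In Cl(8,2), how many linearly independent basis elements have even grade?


Even subalgebra dimension = 2^(n-1)
n = 8 + 2 = 10
2^(10 - 1) = 2^9 = 512
Verification: sum of C(10,k) for even k = 1 + 45 + 210 + 210 + 45 + 1 = 512
Result = 512


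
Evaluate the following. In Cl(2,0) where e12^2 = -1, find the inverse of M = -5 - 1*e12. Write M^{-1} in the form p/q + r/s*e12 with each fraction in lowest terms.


M = -5 - 1*e12, where e12^2 = -1.
Since M commutes with its reverse ~M = a - b*e12, M * ~M = a^2 - b^2*e12^2 = a^2 + b^2.
So M^{-1} = ~M / (a^2 + b^2) = (a - b*e12)/(a^2 + b^2).
a^2 + b^2 = 25 + 1 = 26
Scalar part = -5/26 = -5/26
Bivector coeff = 1/26 = 1/26
M^{-1} = -5/26 + 1/26*e12


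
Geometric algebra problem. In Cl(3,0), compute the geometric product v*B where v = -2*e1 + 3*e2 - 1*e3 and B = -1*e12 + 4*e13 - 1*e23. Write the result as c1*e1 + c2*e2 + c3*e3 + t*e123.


vB has grade-1 (vector) and grade-3 (trivector) parts: vB = (v _| B) + (v ^ B).
Vector part <vB>_1:
  e1: -v2*b12 - v3*b13 = -(3)*(-1) - (-1)*(4) = 7
  e2: v1*b12 - v3*b23 = (-2)*(-1) - (-1)*(-1) = 1
  e3: v1*b13 + v2*b23 = (-2)*(4) + (3)*(-1) = -11
Trivector part <vB>_3:
  e123: v1*b23 - v2*b13 + v3*b12 = (-2)*(-1) - (3)*(4) + (-1)*(-1) = -9
vB = 7*e1 + 1*e2 - 11*e3 - 9*e123


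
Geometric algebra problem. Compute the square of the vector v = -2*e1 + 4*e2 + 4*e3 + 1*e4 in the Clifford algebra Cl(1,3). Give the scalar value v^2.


v^2 = sum of c_i^2 * e_i^2
Positive signature terms (e_i^2 = +1): (-2)^2 = 4
Negative signature terms (e_j^2 = -1): 4^2 + 4^2 + 1^2 = 33
v^2 = 4 - 33 = -29


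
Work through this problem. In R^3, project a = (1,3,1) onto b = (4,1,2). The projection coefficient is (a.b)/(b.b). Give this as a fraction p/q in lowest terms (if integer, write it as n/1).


Projection coefficient = (a . b) / (b . b)
a . b = 1*4 + 3*1 + 1*2
= 4 + 3 + 2 = 9
b . b = 4^2 + 1^2 + 2^2
= 16 + 1 + 4 = 21
Coefficient = 9/21
In lowest terms: 3/7


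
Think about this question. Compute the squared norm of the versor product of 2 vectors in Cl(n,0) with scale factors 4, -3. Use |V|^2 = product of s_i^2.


Each vector v_i has |v_i|^2 = s_i^2
Squared scales: 4^2 = 16, (-3)^2 = 9
|V|^2 = 16 * 9
= 144


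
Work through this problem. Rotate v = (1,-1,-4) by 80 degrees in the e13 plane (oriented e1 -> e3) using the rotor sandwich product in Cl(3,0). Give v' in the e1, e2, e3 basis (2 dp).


Rotor R = cos(40deg) - sin(40deg)*e13
Rotation angle theta = 2 * 40 = 80 degrees in the e13 plane (e1 -> e3).
The component perpendicular to the plane (e2) is invariant: v'_2 = v2 = -1.00
cos(80deg) = 0.1736, sin(80deg) = 0.9848
v'_1 = v1*cos(theta) - v3*sin(theta) = 1*0.1736 - (-4)*0.9848 = 4.11
v'_3 = v1*sin(theta) + v3*cos(theta) = 1*0.9848 + (-4)*0.1736 = 0.29
v' = 4.11*e1 - 1.00*e2 + 0.29*e3


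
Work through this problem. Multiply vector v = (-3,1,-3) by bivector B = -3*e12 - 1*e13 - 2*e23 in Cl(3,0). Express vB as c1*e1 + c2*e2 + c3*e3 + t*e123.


vB has grade-1 (vector) and grade-3 (trivector) parts: vB = (v _| B) + (v ^ B).
Vector part <vB>_1:
  e1: -v2*b12 - v3*b13 = -(1)*(-3) - (-3)*(-1) = 0
  e2: v1*b12 - v3*b23 = (-3)*(-3) - (-3)*(-2) = 3
  e3: v1*b13 + v2*b23 = (-3)*(-1) + (1)*(-2) = 1
Trivector part <vB>_3:
  e123: v1*b23 - v2*b13 + v3*b12 = (-3)*(-2) - (1)*(-1) + (-3)*(-3) = 16
vB = 0*e1 + 3*e2 + 1*e3 + 16*e123


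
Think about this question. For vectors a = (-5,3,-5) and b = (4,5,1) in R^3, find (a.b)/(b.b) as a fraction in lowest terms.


Projection coefficient = (a . b) / (b . b)
a . b = (-5)*4 + 3*5 + (-5)*1
= -20 + 15 + (-5) = -10
b . b = 4^2 + 5^2 + 1^2
= 16 + 25 + 1 = 42
Coefficient = -10/42
In lowest terms: -5/21


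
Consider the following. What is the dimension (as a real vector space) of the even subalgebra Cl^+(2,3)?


Even subalgebra dimension = 2^(n-1)
n = 2 + 3 = 5
2^(5 - 1) = 2^4 = 16
Verification: sum of C(5,k) for even k = 1 + 10 + 5 = 16
Result = 16


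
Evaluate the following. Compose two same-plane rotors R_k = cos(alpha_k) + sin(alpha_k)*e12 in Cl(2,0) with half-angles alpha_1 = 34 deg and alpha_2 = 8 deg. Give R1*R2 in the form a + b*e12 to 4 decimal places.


Same-plane rotors commute and their half-angles add:
R1*R2 = cos(a1 + a2) + sin(a1 + a2)*e12.
a1 + a2 = 34 + 8 = 42 deg
cos(42 deg) = 0.7431
sin(42 deg) = 0.6691
R1*R2 = 0.7431 + 0.6691*e12


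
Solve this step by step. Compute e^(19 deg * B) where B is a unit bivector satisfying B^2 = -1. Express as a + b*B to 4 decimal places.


For a unit bivector B with B^2 = -1, the exponential series gives
e^(theta*B) = cos(theta) + sin(theta)*B (the GA analogue of Euler's formula).
theta = 19 degrees = 0.331613 rad
cos(19 deg) = 0.9455
sin(19 deg) = 0.3256
exp(theta*B) = 0.9455 + 0.3256*B


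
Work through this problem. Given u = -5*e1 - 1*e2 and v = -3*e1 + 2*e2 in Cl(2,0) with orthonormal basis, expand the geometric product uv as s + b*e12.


Expand: (-5*e1 - 1*e2)(-3*e1 + 2*e2)
= (-5)*(-3)*e1e1 + (-5)*2*e1e2 + (-1)*(-3)*e2e1 + (-1)*2*e2e2
Using e1^2 = e2^2 = 1, e2e1 = -e1e2:
Scalar part s = (-5)*(-3) + (-1)*2 = 15 + (-2) = 13
Bivector part b = (-5)*2 - (-1)*(-3) = -10 - 3 = -13
uv = 13 - 13*e12


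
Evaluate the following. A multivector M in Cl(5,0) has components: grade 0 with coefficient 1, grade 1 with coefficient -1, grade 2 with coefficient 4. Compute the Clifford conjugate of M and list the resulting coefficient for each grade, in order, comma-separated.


Clifford conjugate sign for grade k: (-1)^(k(k+1)/2)
Grade 0: (-1)^(0*1/2) = (-1)^0 = 1, coeff 1 -> 1
Grade 1: (-1)^(1*2/2) = (-1)^1 = -1, coeff -1 -> 1
Grade 2: (-1)^(2*3/2) = (-1)^3 = -1, coeff 4 -> -4
Conjugated coefficients: 1, 1, -4


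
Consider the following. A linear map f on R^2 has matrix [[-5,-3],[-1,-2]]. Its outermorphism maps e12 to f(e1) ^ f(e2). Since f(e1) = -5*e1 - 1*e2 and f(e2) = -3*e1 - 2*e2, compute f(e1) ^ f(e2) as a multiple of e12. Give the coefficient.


The outermorphism of a linear map f sends e1^e2 to f(e1)^f(e2).
f(e1) = -5*e1 - 1*e2
f(e2) = -3*e1 - 2*e2
f(e1) ^ f(e2) = (-5*e1 - 1*e2) ^ (-3*e1 - 2*e2)
= (-5)*(-2)*e12 + (-1)*(-3)*e21
= (10 - 3)*e12
= 7*e12
Coefficient = 7


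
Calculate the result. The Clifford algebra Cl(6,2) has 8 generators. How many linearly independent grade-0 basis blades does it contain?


Number of grade-k basis blades in Cl(p,q) with n = p + q is C(n, k).
n = 6 + 2 = 8
C(8, 0) = 8! / (0! * 8!)
= 40320 / (1 * 40320)
= 1


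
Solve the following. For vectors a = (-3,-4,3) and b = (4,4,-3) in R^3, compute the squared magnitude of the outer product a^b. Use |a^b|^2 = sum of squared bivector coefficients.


a wedge b = (a1*b2 - a2*b1)*e12 + (a1*b3 - a3*b1)*e13 + (a2*b3 - a3*b2)*e23
e12 coeff: (-3)*4 - (-4)*4 = -12 - (-16) = 4
e13 coeff: (-3)*(-3) - 3*4 = 9 - 12 = -3
e23 coeff: (-4)*(-3) - 3*4 = 12 - 12 = 0
|a wedge b|^2 = 4^2 + (-3)^2 + 0^2
= 16 + 9 + 0
= 25


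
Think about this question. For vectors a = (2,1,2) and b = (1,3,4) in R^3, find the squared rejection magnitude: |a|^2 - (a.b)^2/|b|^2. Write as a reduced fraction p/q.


|a|^2 = 2^2 + 1^2 + 2^2 = 9
|b|^2 = 1^2 + 3^2 + 4^2 = 26
a . b = 2*1 + 1*3 + 2*4 = 13
(a.b)^2 = 13^2 = 169
|rej|^2 = 9 - 169/26
= (234 - 169)/26
= 65/26
In lowest terms: 5/2


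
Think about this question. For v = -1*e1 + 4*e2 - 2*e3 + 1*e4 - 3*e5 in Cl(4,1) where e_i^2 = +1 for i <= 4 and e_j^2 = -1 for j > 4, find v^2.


v^2 = sum of c_i^2 * e_i^2
Positive signature terms (e_i^2 = +1): (-1)^2 + 4^2 + (-2)^2 + 1^2 = 22
Negative signature terms (e_j^2 = -1): (-3)^2 = 9
v^2 = 22 - 9 = 13


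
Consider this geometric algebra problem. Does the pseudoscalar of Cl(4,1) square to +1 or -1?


The pseudoscalar I = e1...e_n (product of all n generators) of Cl(p,q) satisfies I^2 = (-1)^(q + n(n-1)/2).
p = 4, q = 1, n = p + q = 5
n(n-1)/2 = 5 * 4 / 2 = 10
Exponent = q + n(n-1)/2 = 1 + 10 = 11
I^2 = (-1)^11 = -1


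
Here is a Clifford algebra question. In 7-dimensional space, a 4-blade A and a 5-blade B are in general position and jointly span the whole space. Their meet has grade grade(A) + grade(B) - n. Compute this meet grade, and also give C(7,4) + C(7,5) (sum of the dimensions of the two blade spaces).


Meet grade = grade(A) + grade(B) - n
= 4 + 5 - 7 = 2
C(7,4) = 35
C(7,5) = 21
dim_A + dim_B = 35 + 21 = 56


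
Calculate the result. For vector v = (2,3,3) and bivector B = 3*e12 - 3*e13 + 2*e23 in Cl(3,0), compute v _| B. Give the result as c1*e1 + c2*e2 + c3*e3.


Left contraction v _| B = <vB>_1 (grade-1 part of the geometric product vB).
Using e1_|e12 = e2, e2_|e12 = -e1, e1_|e13 = e3, e3_|e13 = -e1, e2_|e23 = e3, e3_|e23 = -e2:
e1 coeff: -v2*b12 - v3*b13 = -(3)*(3) - (3)*(-3) = 0
e2 coeff: v1*b12 - v3*b23 = (2)*(3) - (3)*(2) = 0
e3 coeff: v1*b13 + v2*b23 = (2)*(-3) + (3)*(2) = 0
v _| B = 0*e1 + 0*e2 + 0*e3


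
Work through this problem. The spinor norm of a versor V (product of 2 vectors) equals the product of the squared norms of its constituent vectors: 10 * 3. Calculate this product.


Spinor norm N(V) = |v1|^2 * |v2|^2 * ... * |v2|^2
= 10 * 3
Running product: 10, 30
N(V) = 30


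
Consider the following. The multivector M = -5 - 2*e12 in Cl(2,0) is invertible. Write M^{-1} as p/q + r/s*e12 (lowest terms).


M = -5 - 2*e12, where e12^2 = -1.
Since M commutes with its reverse ~M = a - b*e12, M * ~M = a^2 - b^2*e12^2 = a^2 + b^2.
So M^{-1} = ~M / (a^2 + b^2) = (a - b*e12)/(a^2 + b^2).
a^2 + b^2 = 25 + 4 = 29
Scalar part = -5/29 = -5/29
Bivector coeff = 2/29 = 2/29
M^{-1} = -5/29 + 2/29*e12


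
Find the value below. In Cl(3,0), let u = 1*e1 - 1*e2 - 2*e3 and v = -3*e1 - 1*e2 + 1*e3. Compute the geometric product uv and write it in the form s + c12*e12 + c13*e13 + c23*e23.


In Cl(3,0): e_i^2 = 1, e_ie_j = -e_je_i for i != j.
Scalar part = u . v = 1*(-3) + (-1)*(-1) + (-2)*1
= -3 + 1 + (-2) = -4
e12 coeff = 1*(-1) - (-1)*(-3) = -1 - 3 = -4
e13 coeff = 1*1 - (-2)*(-3) = 1 - 6 = -5
e23 coeff = (-1)*1 - (-2)*(-1) = -1 - 2 = -3
uv = -4 - 4*e12 - 5*e13 - 3*e23


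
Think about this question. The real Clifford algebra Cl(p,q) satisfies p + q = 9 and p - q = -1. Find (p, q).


We need p + q = 9 and p - q = -1.
Adding: 2p = 9 + (-1) = 8, so p = 4.
Then q = 9 - 4 = 5.
(p, q) = (4, 5)


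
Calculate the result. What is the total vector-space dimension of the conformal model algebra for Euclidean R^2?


The conformal model of R^2 uses Cl(3,1): the 2 Euclidean generators plus two extra orthogonal generators e+ (e+^2 = +1) and e- (e-^2 = -1), from which the null vectors e0, einf are built.
Number of generators m = 2 + 2 = 4.
dim Cl(p,q) = 2^m = 2^4 = 16


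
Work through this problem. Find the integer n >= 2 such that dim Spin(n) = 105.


dim Spin(n) = dim so(n) = n(n-1)/2.
Solve n(n-1)/2 = 105, i.e. n^2 - n - 210 = 0.
Discriminant = 1 + 8*105 = 841
n = (1 + sqrt(841))/2 = (1 + 29)/2 = 15


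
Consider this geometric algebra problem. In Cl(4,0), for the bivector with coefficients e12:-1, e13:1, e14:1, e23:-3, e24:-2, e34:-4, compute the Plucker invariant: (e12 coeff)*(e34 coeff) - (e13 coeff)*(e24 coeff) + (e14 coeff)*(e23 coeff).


Plucker relation: af - be + cd
a*f = (-1)*(-4) = 4
b*e = 1*(-2) = -2
c*d = 1*(-3) = -3
af - be + cd = 4 - (-2) + (-3)
= 3


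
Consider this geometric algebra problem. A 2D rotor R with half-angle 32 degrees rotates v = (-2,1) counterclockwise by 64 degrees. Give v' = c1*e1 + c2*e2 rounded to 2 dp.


Rotor R = cos(32deg) - sin(32deg)*e12
Rotation angle theta = 2 * 32 = 64 degrees
v' = R*v*~R rotates v by theta.
cos(64deg) = 0.4384, sin(64deg) = 0.8988
v'_1 = -2*cos(64deg) - 1*sin(64deg)
= -2*0.4384 - 1*0.8988
= -1.78
v'_2 = -2*sin(64deg) + 1*cos(64deg)
= -2*0.8988 + 1*0.4384
= -1.36
v' = -1.78*e1 - 1.36*e2


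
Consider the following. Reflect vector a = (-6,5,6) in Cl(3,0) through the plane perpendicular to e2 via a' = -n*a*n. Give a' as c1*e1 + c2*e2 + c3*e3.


Reflection formula: a' = -n*a*n, with n = e2 (unit vector, n^2 = 1).
For reflection through hyperplane perp to e2:
The component along e2 flips sign, others stay.
a = (-6, 5, 6)
a' = (-6, -5, 6)
a' = -6*e1 - 5*e2 + 6*e3


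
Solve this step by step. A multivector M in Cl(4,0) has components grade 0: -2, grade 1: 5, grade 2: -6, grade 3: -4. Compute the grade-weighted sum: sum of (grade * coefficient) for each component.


Grade-weighted sum = sum of grade_k * coefficient_k
0*(-2) = 0
1*5 = 5
2*(-6) = -12
3*(-4) = -12
Total = 0 + 5 + (-12) + (-12) = -19


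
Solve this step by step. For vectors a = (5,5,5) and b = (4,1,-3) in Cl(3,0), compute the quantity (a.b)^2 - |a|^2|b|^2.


a . b = 5*4 + 5*1 + 5*(-3)
= 20 + 5 + (-15) = 10
|a|^2 = 5^2 + 5^2 + 5^2 = 75
|b|^2 = 4^2 + 1^2 + (-3)^2 = 26
(a.b)^2 = 10^2 = 100
|a|^2 * |b|^2 = 75 * 26 = 1950
Result = 100 - 1950 = -1850


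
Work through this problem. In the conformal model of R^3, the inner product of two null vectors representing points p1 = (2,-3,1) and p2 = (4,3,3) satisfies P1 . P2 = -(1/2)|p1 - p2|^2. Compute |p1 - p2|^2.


p1 - p2 = (-2, -6, -2)
|p1 - p2|^2 = (-2)^2 + (-6)^2 + (-2)^2
= 4 + 36 + 4
= 44


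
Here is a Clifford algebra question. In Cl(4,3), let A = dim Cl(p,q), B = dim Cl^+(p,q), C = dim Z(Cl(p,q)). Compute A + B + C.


n = 4 + 3 = 7
Total dim = 2^7 = 128
Even subalgebra dim = 2^6 = 64
n is odd, so center dim = 2
Sum = 128 + 64 + 2 = 194


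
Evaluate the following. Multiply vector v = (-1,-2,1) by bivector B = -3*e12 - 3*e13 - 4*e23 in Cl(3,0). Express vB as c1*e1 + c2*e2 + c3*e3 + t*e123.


vB has grade-1 (vector) and grade-3 (trivector) parts: vB = (v _| B) + (v ^ B).
Vector part <vB>_1:
  e1: -v2*b12 - v3*b13 = -(-2)*(-3) - (1)*(-3) = -3
  e2: v1*b12 - v3*b23 = (-1)*(-3) - (1)*(-4) = 7
  e3: v1*b13 + v2*b23 = (-1)*(-3) + (-2)*(-4) = 11
Trivector part <vB>_3:
  e123: v1*b23 - v2*b13 + v3*b12 = (-1)*(-4) - (-2)*(-3) + (1)*(-3) = -5
vB = -3*e1 + 7*e2 + 11*e3 - 5*e123


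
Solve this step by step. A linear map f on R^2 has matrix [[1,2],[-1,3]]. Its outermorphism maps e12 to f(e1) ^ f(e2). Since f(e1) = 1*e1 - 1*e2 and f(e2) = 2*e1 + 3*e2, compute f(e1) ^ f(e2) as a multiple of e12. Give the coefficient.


The outermorphism of a linear map f sends e1^e2 to f(e1)^f(e2).
f(e1) = 1*e1 - 1*e2
f(e2) = 2*e1 + 3*e2
f(e1) ^ f(e2) = (1*e1 - 1*e2) ^ (2*e1 + 3*e2)
= 1*3*e12 + (-1)*2*e21
= (3 - (-2))*e12
= 5*e12
Coefficient = 5


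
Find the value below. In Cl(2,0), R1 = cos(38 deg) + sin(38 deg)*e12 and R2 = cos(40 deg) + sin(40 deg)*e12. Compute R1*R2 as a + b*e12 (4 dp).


Same-plane rotors commute and their half-angles add:
R1*R2 = cos(a1 + a2) + sin(a1 + a2)*e12.
a1 + a2 = 38 + 40 = 78 deg
cos(78 deg) = 0.2079
sin(78 deg) = 0.9781
R1*R2 = 0.2079 + 0.9781*e12


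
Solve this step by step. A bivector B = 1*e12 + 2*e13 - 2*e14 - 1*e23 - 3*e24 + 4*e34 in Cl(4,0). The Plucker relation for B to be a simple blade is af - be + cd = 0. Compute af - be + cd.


Plucker relation: af - be + cd
a*f = 1*4 = 4
b*e = 2*(-3) = -6
c*d = (-2)*(-1) = 2
af - be + cd = 4 - (-6) + 2
= 12


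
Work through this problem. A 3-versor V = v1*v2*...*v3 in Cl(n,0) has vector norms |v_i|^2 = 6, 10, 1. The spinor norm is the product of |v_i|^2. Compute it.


Spinor norm N(V) = |v1|^2 * |v2|^2 * ... * |v3|^2
= 6 * 10 * 1
Running product: 6, 60, 60
N(V) = 60


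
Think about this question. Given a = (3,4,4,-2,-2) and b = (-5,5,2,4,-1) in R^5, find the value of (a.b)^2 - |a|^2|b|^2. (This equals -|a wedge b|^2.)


a . b = 3*(-5) + 4*5 + 4*2 + (-2)*4 + (-2)*(-1)
= -15 + 20 + 8 + (-8) + 2 = 7
|a|^2 = 3^2 + 4^2 + 4^2 + (-2)^2 + (-2)^2 = 49
|b|^2 = (-5)^2 + 5^2 + 2^2 + 4^2 + (-1)^2 = 71
(a.b)^2 = 7^2 = 49
|a|^2 * |b|^2 = 49 * 71 = 3479
Result = 49 - 3479 = -3430


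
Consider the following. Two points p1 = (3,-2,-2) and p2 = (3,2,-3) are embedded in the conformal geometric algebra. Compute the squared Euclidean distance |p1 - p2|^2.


p1 - p2 = (0, -4, 1)
|p1 - p2|^2 = 0^2 + (-4)^2 + 1^2
= 0 + 16 + 1
= 17


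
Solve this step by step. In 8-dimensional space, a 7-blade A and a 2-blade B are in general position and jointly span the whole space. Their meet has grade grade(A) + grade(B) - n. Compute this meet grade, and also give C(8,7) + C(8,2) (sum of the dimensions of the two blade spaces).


Meet grade = grade(A) + grade(B) - n
= 7 + 2 - 8 = 1
C(8,7) = 8
C(8,2) = 28
dim_A + dim_B = 8 + 28 = 36


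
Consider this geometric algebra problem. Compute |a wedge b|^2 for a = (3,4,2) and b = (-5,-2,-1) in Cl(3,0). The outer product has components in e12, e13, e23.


a wedge b = (a1*b2 - a2*b1)*e12 + (a1*b3 - a3*b1)*e13 + (a2*b3 - a3*b2)*e23
e12 coeff: 3*(-2) - 4*(-5) = -6 - (-20) = 14
e13 coeff: 3*(-1) - 2*(-5) = -3 - (-10) = 7
e23 coeff: 4*(-1) - 2*(-2) = -4 - (-4) = 0
|a wedge b|^2 = 14^2 + 7^2 + 0^2
= 196 + 49 + 0
= 245


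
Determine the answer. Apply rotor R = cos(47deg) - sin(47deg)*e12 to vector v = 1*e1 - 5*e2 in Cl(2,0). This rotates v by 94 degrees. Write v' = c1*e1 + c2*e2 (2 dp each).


Rotor R = cos(47deg) - sin(47deg)*e12
Rotation angle theta = 2 * 47 = 94 degrees
v' = R*v*~R rotates v by theta.
cos(94deg) = -0.0698, sin(94deg) = 0.9976
v'_1 = 1*cos(94deg) - (-5)*sin(94deg)
= 1*(-0.0698) - (-5)*0.9976
= 4.92
v'_2 = 1*sin(94deg) + (-5)*cos(94deg)
= 1*0.9976 + (-5)*(-0.0698)
= 1.35
v' = 4.92*e1 + 1.35*e2


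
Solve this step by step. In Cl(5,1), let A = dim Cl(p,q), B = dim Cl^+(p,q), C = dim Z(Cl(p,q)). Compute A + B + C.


n = 5 + 1 = 6
Total dim = 2^6 = 64
Even subalgebra dim = 2^5 = 32
n is even, so center dim = 1
Sum = 64 + 32 + 1 = 97


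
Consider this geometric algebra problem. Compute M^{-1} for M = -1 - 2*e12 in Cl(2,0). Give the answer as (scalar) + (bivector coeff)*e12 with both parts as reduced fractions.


M = -1 - 2*e12, where e12^2 = -1.
Since M commutes with its reverse ~M = a - b*e12, M * ~M = a^2 - b^2*e12^2 = a^2 + b^2.
So M^{-1} = ~M / (a^2 + b^2) = (a - b*e12)/(a^2 + b^2).
a^2 + b^2 = 1 + 4 = 5
Scalar part = -1/5 = -1/5
Bivector coeff = 2/5 = 2/5
M^{-1} = -1/5 + 2/5*e12


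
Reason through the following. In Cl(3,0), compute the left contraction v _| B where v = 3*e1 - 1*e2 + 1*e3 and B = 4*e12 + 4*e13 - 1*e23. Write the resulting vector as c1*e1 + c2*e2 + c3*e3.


Left contraction v _| B = <vB>_1 (grade-1 part of the geometric product vB).
Using e1_|e12 = e2, e2_|e12 = -e1, e1_|e13 = e3, e3_|e13 = -e1, e2_|e23 = e3, e3_|e23 = -e2:
e1 coeff: -v2*b12 - v3*b13 = -(-1)*(4) - (1)*(4) = 0
e2 coeff: v1*b12 - v3*b23 = (3)*(4) - (1)*(-1) = 13
e3 coeff: v1*b13 + v2*b23 = (3)*(4) + (-1)*(-1) = 13
v _| B = 0*e1 + 13*e2 + 13*e3


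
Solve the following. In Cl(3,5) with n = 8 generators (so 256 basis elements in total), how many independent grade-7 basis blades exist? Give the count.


Number of grade-k basis blades in Cl(p,q) with n = p + q is C(n, k).
n = 3 + 5 = 8
C(8, 7) = 8! / (7! * 1!)
= 40320 / (5040 * 1)
= 8


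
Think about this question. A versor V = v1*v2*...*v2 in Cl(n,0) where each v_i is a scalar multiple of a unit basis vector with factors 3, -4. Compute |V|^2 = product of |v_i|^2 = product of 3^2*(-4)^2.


Each vector v_i has |v_i|^2 = s_i^2
Squared scales: 3^2 = 9, (-4)^2 = 16
|V|^2 = 9 * 16
= 144


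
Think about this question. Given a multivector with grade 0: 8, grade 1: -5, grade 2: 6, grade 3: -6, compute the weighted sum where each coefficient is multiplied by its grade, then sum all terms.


Grade-weighted sum = sum of grade_k * coefficient_k
0*8 = 0
1*(-5) = -5
2*6 = 12
3*(-6) = -18
Total = 0 + (-5) + 12 + (-18) = -11


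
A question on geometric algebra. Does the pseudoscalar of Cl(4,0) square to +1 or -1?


The pseudoscalar I = e1...e_n (product of all n generators) of Cl(p,q) satisfies I^2 = (-1)^(q + n(n-1)/2).
p = 4, q = 0, n = p + q = 4
n(n-1)/2 = 4 * 3 / 2 = 6
Exponent = q + n(n-1)/2 = 0 + 6 = 6
I^2 = (-1)^6 = +1


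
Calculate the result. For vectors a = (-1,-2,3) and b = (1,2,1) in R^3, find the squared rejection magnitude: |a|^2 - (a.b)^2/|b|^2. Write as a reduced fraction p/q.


|a|^2 = (-1)^2 + (-2)^2 + 3^2 = 14
|b|^2 = 1^2 + 2^2 + 1^2 = 6
a . b = (-1)*1 + (-2)*2 + 3*1 = -2
(a.b)^2 = (-2)^2 = 4
|rej|^2 = 14 - 4/6
= (84 - 4)/6
= 80/6
In lowest terms: 40/3


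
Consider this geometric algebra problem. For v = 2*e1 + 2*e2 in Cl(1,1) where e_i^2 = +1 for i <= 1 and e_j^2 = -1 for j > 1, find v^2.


v^2 = sum of c_i^2 * e_i^2
Positive signature terms (e_i^2 = +1): 2^2 = 4
Negative signature terms (e_j^2 = -1): 2^2 = 4
v^2 = 4 - 4 = 0


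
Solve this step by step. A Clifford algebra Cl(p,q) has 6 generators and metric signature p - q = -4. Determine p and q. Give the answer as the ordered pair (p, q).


We need p + q = 6 and p - q = -4.
Adding: 2p = 6 + (-4) = 2, so p = 1.
Then q = 6 - 1 = 5.
(p, q) = (1, 5)
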